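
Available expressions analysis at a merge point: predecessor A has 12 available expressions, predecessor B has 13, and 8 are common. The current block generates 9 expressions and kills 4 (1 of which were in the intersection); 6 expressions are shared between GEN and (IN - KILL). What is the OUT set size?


IN = intersection of predecessors = 8
IN - KILL = 8 - 1 = 7
|OUT| = |GEN| + |IN - KILL| - |GEN ∩ (IN - KILL)| = 9 + 7 - 6 = 10

10


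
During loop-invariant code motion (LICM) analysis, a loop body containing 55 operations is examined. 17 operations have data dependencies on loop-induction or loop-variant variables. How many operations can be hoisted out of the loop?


Invariant candidates = total - loop-dependent
= 55 - 17 = 38

38


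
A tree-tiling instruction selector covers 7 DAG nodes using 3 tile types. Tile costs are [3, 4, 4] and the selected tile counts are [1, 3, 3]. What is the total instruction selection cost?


Total cost = sum(count_i * cost_i)
= 1*3 + 3*4 + 3*4
= 27

27


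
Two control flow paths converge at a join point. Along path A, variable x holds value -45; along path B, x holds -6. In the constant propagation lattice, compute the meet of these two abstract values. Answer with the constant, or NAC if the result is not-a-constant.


Meet operation: if both paths give the same constant, result is that constant; if they differ, result is NAC (not-a-constant).
Path A: -45, Path B: -6 -> differ
Result: not-a-constant -> NAC

NAC


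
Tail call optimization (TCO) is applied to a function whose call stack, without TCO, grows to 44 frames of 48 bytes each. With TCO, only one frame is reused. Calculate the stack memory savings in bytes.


Without TCO: 44 * 48 = 2112 bytes
With TCO: reuse 1 frame = 48 bytes
Savings = 2112 - 48 = 2064

2064


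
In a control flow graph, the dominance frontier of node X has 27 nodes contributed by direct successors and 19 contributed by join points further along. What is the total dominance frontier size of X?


DF(X) = direct successor contributions + join point contributions
= 27 + 19 = 46

46


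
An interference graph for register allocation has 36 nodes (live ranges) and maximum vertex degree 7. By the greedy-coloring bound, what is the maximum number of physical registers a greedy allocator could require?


Greedy coloring never needs more than (max_degree + 1) colors: when coloring a vertex, at most max_degree neighbors are already colored.
Upper bound = 7 + 1 = 8

8


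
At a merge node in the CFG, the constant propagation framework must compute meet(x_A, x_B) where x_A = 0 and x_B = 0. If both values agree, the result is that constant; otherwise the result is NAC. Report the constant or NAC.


Meet operation: if both paths give the same constant, result is that constant; if they differ, result is NAC (not-a-constant).
Path A: 0, Path B: 0 -> equal
Result: constant -> 0

0


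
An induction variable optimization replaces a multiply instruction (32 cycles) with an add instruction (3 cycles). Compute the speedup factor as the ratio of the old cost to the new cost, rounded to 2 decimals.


Ratio = mult_cost / add_cost = 32 / 3 = 10.67

10.67


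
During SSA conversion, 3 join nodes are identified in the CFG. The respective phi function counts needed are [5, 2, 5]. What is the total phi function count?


Total phi functions = sum of phi functions at each join node
= 5 + 2 + 5 = 12

12


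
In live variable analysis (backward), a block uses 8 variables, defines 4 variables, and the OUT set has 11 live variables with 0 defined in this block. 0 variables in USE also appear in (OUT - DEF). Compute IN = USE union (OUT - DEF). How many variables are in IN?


OUT - DEF: 11 - 0 = 11
|IN| = |USE| + |OUT - DEF| - |USE ∩ (OUT - DEF)| = 8 + 11 - 0 = 19

19


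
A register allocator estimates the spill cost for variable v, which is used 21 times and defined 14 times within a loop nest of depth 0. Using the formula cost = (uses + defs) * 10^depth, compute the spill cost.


uses + defs = 21 + 14 = 35
10^0 = 1
Spill cost = 35 * 1 = 35

35


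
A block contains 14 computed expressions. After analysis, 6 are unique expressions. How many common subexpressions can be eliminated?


CSE count = total expressions - unique expressions
= 14 - 6 = 8

8


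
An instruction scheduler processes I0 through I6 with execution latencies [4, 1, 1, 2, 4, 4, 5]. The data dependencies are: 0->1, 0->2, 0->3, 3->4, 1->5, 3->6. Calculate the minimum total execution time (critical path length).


Compute longest path through dependency graph: dist(Ik) = max over predecessors of dist + latency(Ik).
dist(I0) = latency 4 = 4
dist(I1) = dist(I0) + 1 = 4 + 1 = 5
dist(I2) = dist(I0) + 1 = 4 + 1 = 5
dist(I3) = dist(I0) + 2 = 4 + 2 = 6
dist(I4) = dist(I3) + 4 = 6 + 4 = 10
dist(I5) = dist(I1) + 4 = 5 + 4 = 9
dist(I6) = dist(I3) + 5 = 6 + 5 = 11
Critical path = max dist = 11

11


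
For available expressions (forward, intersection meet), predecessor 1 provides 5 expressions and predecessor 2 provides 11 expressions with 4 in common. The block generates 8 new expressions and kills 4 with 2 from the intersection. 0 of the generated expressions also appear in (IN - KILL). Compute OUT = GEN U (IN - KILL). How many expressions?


IN = intersection of predecessors = 4
IN - KILL = 4 - 2 = 2
|OUT| = |GEN| + |IN - KILL| - |GEN ∩ (IN - KILL)| = 8 + 2 - 0 = 10

10


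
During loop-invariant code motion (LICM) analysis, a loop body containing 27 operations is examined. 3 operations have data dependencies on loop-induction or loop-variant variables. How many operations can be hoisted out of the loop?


Invariant candidates = total - loop-dependent
= 27 - 3 = 24

24


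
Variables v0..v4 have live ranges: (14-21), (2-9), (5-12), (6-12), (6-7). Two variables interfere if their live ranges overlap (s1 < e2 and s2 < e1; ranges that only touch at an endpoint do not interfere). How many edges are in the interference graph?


Check all pairs for overlapping intervals.
Two intervals (s1,e1) and (s2,e2) overlap if s1 < e2 and s2 < e1.
v0 (14-21) vs v1..v4: overlaps none -> 0
v1 (2-9) vs v2..v4: overlaps v2, v3, v4 -> 3
v2 (5-12) vs v3..v4: overlaps v3, v4 -> 2
v3 (6-12) vs v4: overlaps v4 -> 1
Total overlapping pairs = 0 + 3 + 2 + 1 = 6

6


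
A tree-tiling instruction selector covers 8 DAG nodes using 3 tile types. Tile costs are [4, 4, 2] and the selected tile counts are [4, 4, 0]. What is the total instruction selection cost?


Total cost = sum(count_i * cost_i)
= 4*4 + 4*4 + 0*2
= 32

32


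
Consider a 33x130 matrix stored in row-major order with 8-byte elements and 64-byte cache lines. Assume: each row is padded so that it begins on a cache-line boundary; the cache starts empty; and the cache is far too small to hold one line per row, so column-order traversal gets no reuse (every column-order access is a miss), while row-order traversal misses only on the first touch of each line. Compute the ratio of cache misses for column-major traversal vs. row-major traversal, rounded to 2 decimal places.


Each row occupies 130 * 8 = 1040 bytes and starts on a line boundary, so it spans ceil(1040 / 64) = 17 cache lines.
Row-major traversal misses (one per line touched): 33 * ceil(130 * 8 / 64) = 561
Column-major traversal misses (no reuse, every access misses): 33 * 130 = 4290
Ratio = 4290 / 561 = 7.65

7.65


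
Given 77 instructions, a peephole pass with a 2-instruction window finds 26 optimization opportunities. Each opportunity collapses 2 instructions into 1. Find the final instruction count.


Each match removes 1 instructions.
Total removed = 26 * 1 = 26
Remaining = 77 - 26 = 51

51


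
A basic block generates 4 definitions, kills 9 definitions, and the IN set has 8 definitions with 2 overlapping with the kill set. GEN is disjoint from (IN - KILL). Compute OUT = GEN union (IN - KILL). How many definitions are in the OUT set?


IN - KILL: 8 - 2 = 6 surviving definitions
OUT = GEN + surviving = 4 + 6 = 10

10


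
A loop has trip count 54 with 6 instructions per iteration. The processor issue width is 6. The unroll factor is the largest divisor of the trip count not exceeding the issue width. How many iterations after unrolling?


Largest divisor of 54 <= 6 is 6
New iterations = 54 / 6 = 9

9


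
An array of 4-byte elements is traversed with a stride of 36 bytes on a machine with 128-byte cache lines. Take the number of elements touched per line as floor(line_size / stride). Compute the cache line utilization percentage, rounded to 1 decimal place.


Elements per cache line = floor(128 / 36) = 3
Bytes used = 3 * 4 = 12
Utilization = 12 / 128 * 100 = 9.4%

9.4


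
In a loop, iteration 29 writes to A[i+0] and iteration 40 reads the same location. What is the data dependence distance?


Distance = read iteration - write iteration
= 40 - 29 = 11

11


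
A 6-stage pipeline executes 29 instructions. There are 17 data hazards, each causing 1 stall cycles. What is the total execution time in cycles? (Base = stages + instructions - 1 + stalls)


Base cycles = 6 + 29 - 1 = 34
Total stalls = 17 * 1 = 17
Total = 34 + 17 = 51

51


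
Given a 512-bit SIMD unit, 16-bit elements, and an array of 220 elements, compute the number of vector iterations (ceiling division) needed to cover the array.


Width = 512 / 16 = 32 elements per vector op
Iterations = ceil(220 / 32) = 7

7


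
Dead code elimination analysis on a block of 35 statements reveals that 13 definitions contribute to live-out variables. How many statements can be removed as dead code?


Dead code = total statements - live definitions
= 35 - 13 = 22

22


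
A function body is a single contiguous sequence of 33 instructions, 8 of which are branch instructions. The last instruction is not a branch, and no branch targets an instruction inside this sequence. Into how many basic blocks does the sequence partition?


With no in-sequence branch targets, the leaders are the first instruction plus the instruction after each branch.
Number of basic blocks = branches + 1
= 8 + 1 = 9

9


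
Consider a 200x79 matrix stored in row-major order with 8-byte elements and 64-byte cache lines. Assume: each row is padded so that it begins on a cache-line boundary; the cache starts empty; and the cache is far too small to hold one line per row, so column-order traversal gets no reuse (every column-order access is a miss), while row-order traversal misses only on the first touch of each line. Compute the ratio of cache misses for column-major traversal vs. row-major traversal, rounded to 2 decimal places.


Each row occupies 79 * 8 = 632 bytes and starts on a line boundary, so it spans ceil(632 / 64) = 10 cache lines.
Row-major traversal misses (one per line touched): 200 * ceil(79 * 8 / 64) = 2000
Column-major traversal misses (no reuse, every access misses): 200 * 79 = 15800
Ratio = 15800 / 2000 = 7.9

7.9


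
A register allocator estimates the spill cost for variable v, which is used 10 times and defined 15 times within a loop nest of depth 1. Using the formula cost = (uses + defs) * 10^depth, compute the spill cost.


uses + defs = 10 + 15 = 25
10^1 = 10
Spill cost = 25 * 10 = 250

250


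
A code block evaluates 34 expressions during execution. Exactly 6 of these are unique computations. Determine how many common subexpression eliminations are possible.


CSE count = total expressions - unique expressions
= 34 - 6 = 28

28


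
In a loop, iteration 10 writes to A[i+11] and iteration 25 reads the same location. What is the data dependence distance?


Distance = read iteration - write iteration
= 25 - 10 = 15

15


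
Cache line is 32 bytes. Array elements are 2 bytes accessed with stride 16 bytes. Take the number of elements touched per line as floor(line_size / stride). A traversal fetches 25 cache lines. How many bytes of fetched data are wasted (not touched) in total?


Elements per line = floor(32 / 16) = 2
Bytes used per line = 2 * 2 = 4
Wasted per line = 32 - 4 = 28
Total wasted = 28 * 25 = 700

700


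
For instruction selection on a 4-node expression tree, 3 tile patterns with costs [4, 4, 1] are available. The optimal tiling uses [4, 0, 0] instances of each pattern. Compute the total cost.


Total cost = sum(count_i * cost_i)
= 4*4 + 0*4 + 0*1
= 16

16


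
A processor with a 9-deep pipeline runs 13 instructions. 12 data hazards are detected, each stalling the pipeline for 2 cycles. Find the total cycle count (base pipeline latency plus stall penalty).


Base cycles = 9 + 13 - 1 = 21
Total stalls = 12 * 2 = 24
Total = 21 + 24 = 45

45


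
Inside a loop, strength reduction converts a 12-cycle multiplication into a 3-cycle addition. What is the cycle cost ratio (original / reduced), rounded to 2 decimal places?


Ratio = mult_cost / add_cost = 12 / 3 = 4.0

4.0


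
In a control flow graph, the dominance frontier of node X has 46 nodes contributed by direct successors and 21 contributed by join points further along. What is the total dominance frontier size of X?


DF(X) = direct successor contributions + join point contributions
= 46 + 21 = 67

67


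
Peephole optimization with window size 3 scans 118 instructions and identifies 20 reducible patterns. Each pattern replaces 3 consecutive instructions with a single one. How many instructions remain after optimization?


Each match removes 2 instructions.
Total removed = 20 * 2 = 40
Remaining = 118 - 40 = 78

78


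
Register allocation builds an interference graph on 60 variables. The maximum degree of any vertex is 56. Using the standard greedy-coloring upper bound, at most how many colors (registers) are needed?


Greedy coloring never needs more than (max_degree + 1) colors: when coloring a vertex, at most max_degree neighbors are already colored.
Upper bound = 56 + 1 = 57

57


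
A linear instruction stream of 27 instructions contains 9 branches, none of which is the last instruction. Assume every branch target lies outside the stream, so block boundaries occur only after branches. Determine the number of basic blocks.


With no in-sequence branch targets, the leaders are the first instruction plus the instruction after each branch.
Number of basic blocks = branches + 1
= 9 + 1 = 10

10


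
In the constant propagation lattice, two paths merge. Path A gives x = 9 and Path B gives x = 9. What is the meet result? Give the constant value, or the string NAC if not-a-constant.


Meet operation: if both paths give the same constant, result is that constant; if they differ, result is NAC (not-a-constant).
Path A: 9, Path B: 9 -> equal
Result: constant -> 9

9


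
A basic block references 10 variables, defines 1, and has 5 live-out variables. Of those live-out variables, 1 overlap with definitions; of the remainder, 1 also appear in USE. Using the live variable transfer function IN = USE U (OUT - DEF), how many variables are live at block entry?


OUT - DEF: 5 - 1 = 4
|IN| = |USE| + |OUT - DEF| - |USE ∩ (OUT - DEF)| = 10 + 4 - 1 = 13

13


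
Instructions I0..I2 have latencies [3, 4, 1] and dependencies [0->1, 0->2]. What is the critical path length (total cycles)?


Compute longest path through dependency graph: dist(Ik) = max over predecessors of dist + latency(Ik).
dist(I0) = latency 3 = 3
dist(I1) = dist(I0) + 4 = 3 + 4 = 7
dist(I2) = dist(I0) + 1 = 3 + 1 = 4
Critical path = max dist = 7

7


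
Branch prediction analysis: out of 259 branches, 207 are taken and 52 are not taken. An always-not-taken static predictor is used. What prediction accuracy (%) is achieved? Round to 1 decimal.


Predictor: always-not-taken
Correct predictions = 52
Accuracy = 52 / 259 * 100 = 20.1%

20.1


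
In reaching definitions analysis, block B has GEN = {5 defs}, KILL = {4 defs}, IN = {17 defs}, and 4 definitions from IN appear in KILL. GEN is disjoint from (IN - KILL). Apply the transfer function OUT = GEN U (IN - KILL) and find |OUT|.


IN - KILL: 17 - 4 = 13 surviving definitions
OUT = GEN + surviving = 5 + 13 = 18

18


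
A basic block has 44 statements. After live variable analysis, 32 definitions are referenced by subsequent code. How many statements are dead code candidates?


Dead code = total statements - live definitions
= 44 - 32 = 12

12


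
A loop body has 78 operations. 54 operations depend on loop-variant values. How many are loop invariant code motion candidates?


Invariant candidates = total - loop-dependent
= 78 - 54 = 24

24


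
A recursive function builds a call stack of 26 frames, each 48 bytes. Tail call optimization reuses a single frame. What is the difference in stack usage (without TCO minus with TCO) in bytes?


Without TCO: 26 * 48 = 1248 bytes
With TCO: reuse 1 frame = 48 bytes
Savings = 1248 - 48 = 1200

1200


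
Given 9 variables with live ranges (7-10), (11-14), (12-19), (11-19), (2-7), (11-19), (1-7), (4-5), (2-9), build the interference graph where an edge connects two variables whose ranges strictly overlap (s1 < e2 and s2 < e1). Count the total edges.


Check all pairs for overlapping intervals.
Two intervals (s1,e1) and (s2,e2) overlap if s1 < e2 and s2 < e1.
v0 (7-10) vs v1..v8: overlaps v8 -> 1
v1 (11-14) vs v2..v8: overlaps v2, v3, v5 -> 3
v2 (12-19) vs v3..v8: overlaps v3, v5 -> 2
v3 (11-19) vs v4..v8: overlaps v5 -> 1
v4 (2-7) vs v5..v8: overlaps v6, v7, v8 -> 3
v5 (11-19) vs v6..v8: overlaps none -> 0
v6 (1-7) vs v7..v8: overlaps v7, v8 -> 2
v7 (4-5) vs v8: overlaps v8 -> 1
Total overlapping pairs = 1 + 3 + 2 + 1 + 3 + 0 + 2 + 1 = 13

13


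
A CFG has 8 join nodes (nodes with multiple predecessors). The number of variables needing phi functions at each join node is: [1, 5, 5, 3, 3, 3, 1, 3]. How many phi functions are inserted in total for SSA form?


Total phi functions = sum of phi functions at each join node
= 1 + 5 + 5 + 3 + 3 + 3 + 1 + 3 = 24

24


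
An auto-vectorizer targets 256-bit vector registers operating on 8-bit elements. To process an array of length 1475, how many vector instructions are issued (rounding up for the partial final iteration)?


Width = 256 / 8 = 32 elements per vector op
Iterations = ceil(1475 / 32) = 47

47


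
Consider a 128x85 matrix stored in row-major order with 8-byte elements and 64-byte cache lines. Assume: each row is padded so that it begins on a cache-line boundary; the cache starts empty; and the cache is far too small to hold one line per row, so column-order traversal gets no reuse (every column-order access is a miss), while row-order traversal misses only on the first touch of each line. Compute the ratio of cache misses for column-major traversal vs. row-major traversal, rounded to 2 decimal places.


Each row occupies 85 * 8 = 680 bytes and starts on a line boundary, so it spans ceil(680 / 64) = 11 cache lines.
Row-major traversal misses (one per line touched): 128 * ceil(85 * 8 / 64) = 1408
Column-major traversal misses (no reuse, every access misses): 128 * 85 = 10880
Ratio = 10880 / 1408 = 7.73

7.73


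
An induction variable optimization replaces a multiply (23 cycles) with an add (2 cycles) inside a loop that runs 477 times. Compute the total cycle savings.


Per-iteration saving = 23 - 2 = 21
Total saved = 477 * 21 = 10017

10017


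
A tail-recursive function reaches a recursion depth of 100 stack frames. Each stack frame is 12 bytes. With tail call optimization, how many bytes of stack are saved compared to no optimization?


Without TCO: 100 * 12 = 1200 bytes
With TCO: reuse 1 frame = 12 bytes
Savings = 1200 - 12 = 1188

1188


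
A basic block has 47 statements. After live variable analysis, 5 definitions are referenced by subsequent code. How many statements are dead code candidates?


Dead code = total statements - live definitions
= 47 - 5 = 42

42


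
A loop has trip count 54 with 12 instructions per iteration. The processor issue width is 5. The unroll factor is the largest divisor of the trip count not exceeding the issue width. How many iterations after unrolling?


Largest divisor of 54 <= 5 is 3
New iterations = 54 / 3 = 18

18


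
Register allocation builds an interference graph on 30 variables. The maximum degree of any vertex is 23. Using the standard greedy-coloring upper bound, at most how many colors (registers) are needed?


Greedy coloring never needs more than (max_degree + 1) colors: when coloring a vertex, at most max_degree neighbors are already colored.
Upper bound = 23 + 1 = 24

24


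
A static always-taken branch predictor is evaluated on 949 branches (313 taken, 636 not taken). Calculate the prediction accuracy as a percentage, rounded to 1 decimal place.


Predictor: always-taken
Correct predictions = 313
Accuracy = 313 / 949 * 100 = 33.0%

33.0


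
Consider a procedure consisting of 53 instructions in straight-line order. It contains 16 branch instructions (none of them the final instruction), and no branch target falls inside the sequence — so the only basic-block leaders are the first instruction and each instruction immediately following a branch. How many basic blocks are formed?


With no in-sequence branch targets, the leaders are the first instruction plus the instruction after each branch.
Number of basic blocks = branches + 1
= 16 + 1 = 17

17


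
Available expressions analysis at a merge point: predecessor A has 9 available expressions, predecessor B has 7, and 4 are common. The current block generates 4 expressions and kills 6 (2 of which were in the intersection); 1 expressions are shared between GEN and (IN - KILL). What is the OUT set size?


IN = intersection of predecessors = 4
IN - KILL = 4 - 2 = 2
|OUT| = |GEN| + |IN - KILL| - |GEN ∩ (IN - KILL)| = 4 + 2 - 1 = 5

5


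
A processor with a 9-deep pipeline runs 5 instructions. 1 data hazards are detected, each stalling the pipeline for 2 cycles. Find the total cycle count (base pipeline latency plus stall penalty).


Base cycles = 9 + 5 - 1 = 13
Total stalls = 1 * 2 = 2
Total = 13 + 2 = 15

15


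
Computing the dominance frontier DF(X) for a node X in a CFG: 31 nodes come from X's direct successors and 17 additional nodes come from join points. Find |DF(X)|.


DF(X) = direct successor contributions + join point contributions
= 31 + 17 = 48

48


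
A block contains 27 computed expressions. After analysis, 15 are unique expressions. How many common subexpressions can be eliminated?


CSE count = total expressions - unique expressions
= 27 - 15 = 12

12


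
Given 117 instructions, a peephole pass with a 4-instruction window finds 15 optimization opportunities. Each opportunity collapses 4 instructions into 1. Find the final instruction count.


Each match removes 3 instructions.
Total removed = 15 * 3 = 45
Remaining = 117 - 45 = 72

72


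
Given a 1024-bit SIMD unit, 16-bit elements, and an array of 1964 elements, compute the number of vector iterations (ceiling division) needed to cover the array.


Width = 1024 / 16 = 64 elements per vector op
Iterations = ceil(1964 / 64) = 31

31


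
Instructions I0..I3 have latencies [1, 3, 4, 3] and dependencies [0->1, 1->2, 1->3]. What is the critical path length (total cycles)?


Compute longest path through dependency graph: dist(Ik) = max over predecessors of dist + latency(Ik).
dist(I0) = latency 1 = 1
dist(I1) = dist(I0) + 3 = 1 + 3 = 4
dist(I2) = dist(I1) + 4 = 4 + 4 = 8
dist(I3) = dist(I1) + 3 = 4 + 3 = 7
Critical path = max dist = 8

8


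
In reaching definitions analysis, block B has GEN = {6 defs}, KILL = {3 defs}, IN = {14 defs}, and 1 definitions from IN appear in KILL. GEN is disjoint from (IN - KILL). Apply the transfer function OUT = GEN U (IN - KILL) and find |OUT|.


IN - KILL: 14 - 1 = 13 surviving definitions
OUT = GEN + surviving = 6 + 13 = 19

19


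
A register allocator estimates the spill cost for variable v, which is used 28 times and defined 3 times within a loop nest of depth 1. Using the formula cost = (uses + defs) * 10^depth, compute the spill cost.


uses + defs = 28 + 3 = 31
10^1 = 10
Spill cost = 31 * 10 = 310

310


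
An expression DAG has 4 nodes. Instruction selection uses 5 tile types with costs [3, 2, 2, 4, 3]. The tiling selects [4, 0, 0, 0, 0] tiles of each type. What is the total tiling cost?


Total cost = sum(count_i * cost_i)
= 4*3 + 0*2 + 0*2 + 0*4 + 0*3
= 12

12


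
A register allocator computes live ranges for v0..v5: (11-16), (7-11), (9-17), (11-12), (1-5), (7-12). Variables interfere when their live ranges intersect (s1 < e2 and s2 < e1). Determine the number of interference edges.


Check all pairs for overlapping intervals.
Two intervals (s1,e1) and (s2,e2) overlap if s1 < e2 and s2 < e1.
v0 (11-16) vs v1..v5: overlaps v2, v3, v5 -> 3
v1 (7-11) vs v2..v5: overlaps v2, v5 -> 2
v2 (9-17) vs v3..v5: overlaps v3, v5 -> 2
v3 (11-12) vs v4..v5: overlaps v5 -> 1
v4 (1-5) vs v5: overlaps none -> 0
Total overlapping pairs = 3 + 2 + 2 + 1 + 0 = 8

8


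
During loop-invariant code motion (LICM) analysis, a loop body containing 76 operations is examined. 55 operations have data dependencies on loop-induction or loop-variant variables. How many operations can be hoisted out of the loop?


Invariant candidates = total - loop-dependent
= 76 - 55 = 21

21


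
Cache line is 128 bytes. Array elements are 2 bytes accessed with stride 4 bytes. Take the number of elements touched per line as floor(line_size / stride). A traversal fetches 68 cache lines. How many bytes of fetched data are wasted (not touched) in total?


Elements per line = floor(128 / 4) = 32
Bytes used per line = 32 * 2 = 64
Wasted per line = 128 - 64 = 64
Total wasted = 64 * 68 = 4352

4352


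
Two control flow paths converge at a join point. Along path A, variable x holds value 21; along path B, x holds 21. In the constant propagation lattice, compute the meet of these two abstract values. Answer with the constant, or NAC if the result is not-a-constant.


Meet operation: if both paths give the same constant, result is that constant; if they differ, result is NAC (not-a-constant).
Path A: 21, Path B: 21 -> equal
Result: constant -> 21

21


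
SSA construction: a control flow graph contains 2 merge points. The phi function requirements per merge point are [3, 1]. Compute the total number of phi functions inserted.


Total phi functions = sum of phi functions at each join node
= 3 + 1 = 4

4


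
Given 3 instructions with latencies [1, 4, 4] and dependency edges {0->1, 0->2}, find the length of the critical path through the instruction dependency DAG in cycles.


Compute longest path through dependency graph: dist(Ik) = max over predecessors of dist + latency(Ik).
dist(I0) = latency 1 = 1
dist(I1) = dist(I0) + 4 = 1 + 4 = 5
dist(I2) = dist(I0) + 4 = 1 + 4 = 5
Critical path = max dist = 5

5


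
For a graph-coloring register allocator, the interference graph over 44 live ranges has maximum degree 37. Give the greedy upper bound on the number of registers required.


Greedy coloring never needs more than (max_degree + 1) colors: when coloring a vertex, at most max_degree neighbors are already colored.
Upper bound = 37 + 1 = 38

38


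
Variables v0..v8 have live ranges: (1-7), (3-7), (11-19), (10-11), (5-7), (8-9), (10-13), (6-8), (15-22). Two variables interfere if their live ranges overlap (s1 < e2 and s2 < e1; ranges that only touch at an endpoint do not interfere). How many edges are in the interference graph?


Check all pairs for overlapping intervals.
Two intervals (s1,e1) and (s2,e2) overlap if s1 < e2 and s2 < e1.
v0 (1-7) vs v1..v8: overlaps v1, v4, v7 -> 3
v1 (3-7) vs v2..v8: overlaps v4, v7 -> 2
v2 (11-19) vs v3..v8: overlaps v6, v8 -> 2
v3 (10-11) vs v4..v8: overlaps v6 -> 1
v4 (5-7) vs v5..v8: overlaps v7 -> 1
v5 (8-9) vs v6..v8: overlaps none -> 0
v6 (10-13) vs v7..v8: overlaps none -> 0
v7 (6-8) vs v8: overlaps none -> 0
Total overlapping pairs = 3 + 2 + 2 + 1 + 1 + 0 + 0 + 0 = 9

9


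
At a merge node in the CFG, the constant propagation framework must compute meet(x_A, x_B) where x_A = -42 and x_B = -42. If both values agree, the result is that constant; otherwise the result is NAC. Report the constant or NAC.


Meet operation: if both paths give the same constant, result is that constant; if they differ, result is NAC (not-a-constant).
Path A: -42, Path B: -42 -> equal
Result: constant -> -42

-42


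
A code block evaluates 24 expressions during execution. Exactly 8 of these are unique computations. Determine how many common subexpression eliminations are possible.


CSE count = total expressions - unique expressions
= 24 - 8 = 16

16


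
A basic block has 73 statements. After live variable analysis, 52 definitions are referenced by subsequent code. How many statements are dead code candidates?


Dead code = total statements - live definitions
= 73 - 52 = 21

21


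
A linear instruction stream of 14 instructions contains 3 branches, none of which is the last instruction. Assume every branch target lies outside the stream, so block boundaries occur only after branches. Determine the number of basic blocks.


With no in-sequence branch targets, the leaders are the first instruction plus the instruction after each branch.
Number of basic blocks = branches + 1
= 3 + 1 = 4

4


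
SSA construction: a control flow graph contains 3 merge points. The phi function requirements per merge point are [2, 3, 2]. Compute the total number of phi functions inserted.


Total phi functions = sum of phi functions at each join node
= 2 + 3 + 2 = 7

7


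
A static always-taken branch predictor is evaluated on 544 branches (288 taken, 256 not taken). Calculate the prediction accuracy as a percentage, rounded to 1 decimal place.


Predictor: always-taken
Correct predictions = 288
Accuracy = 288 / 544 * 100 = 52.9%

52.9


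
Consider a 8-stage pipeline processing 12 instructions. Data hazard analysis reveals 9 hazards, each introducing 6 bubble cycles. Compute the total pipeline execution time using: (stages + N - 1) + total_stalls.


Base cycles = 8 + 12 - 1 = 19
Total stalls = 9 * 6 = 54
Total = 19 + 54 = 73

73


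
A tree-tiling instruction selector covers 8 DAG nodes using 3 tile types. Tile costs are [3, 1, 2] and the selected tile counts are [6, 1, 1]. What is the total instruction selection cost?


Total cost = sum(count_i * cost_i)
= 6*3 + 1*1 + 1*2
= 21

21


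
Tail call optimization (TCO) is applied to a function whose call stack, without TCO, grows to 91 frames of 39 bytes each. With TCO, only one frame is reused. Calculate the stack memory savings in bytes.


Without TCO: 91 * 39 = 3549 bytes
With TCO: reuse 1 frame = 39 bytes
Savings = 3549 - 39 = 3510

3510


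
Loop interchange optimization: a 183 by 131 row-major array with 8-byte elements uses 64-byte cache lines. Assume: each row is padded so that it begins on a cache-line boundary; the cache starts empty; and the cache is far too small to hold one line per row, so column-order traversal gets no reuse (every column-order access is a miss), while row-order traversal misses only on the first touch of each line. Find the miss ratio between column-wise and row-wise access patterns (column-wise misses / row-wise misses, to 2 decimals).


Each row occupies 131 * 8 = 1048 bytes and starts on a line boundary, so it spans ceil(1048 / 64) = 17 cache lines.
Row-major traversal misses (one per line touched): 183 * ceil(131 * 8 / 64) = 3111
Column-major traversal misses (no reuse, every access misses): 183 * 131 = 23973
Ratio = 23973 / 3111 = 7.71

7.71


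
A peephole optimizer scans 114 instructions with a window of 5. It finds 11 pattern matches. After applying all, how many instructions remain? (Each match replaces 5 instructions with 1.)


Each match removes 4 instructions.
Total removed = 11 * 4 = 44
Remaining = 114 - 44 = 70

70


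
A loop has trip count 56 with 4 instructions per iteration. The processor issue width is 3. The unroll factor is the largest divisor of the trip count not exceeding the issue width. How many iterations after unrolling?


Largest divisor of 56 <= 3 is 2
New iterations = 56 / 2 = 28

28


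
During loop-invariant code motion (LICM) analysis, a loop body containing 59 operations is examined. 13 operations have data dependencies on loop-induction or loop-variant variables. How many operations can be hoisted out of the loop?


Invariant candidates = total - loop-dependent
= 59 - 13 = 46

46


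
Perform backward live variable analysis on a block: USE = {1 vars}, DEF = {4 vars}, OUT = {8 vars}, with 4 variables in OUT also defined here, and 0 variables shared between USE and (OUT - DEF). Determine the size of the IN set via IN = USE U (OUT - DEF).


OUT - DEF: 8 - 4 = 4
|IN| = |USE| + |OUT - DEF| - |USE ∩ (OUT - DEF)| = 1 + 4 - 0 = 5

5


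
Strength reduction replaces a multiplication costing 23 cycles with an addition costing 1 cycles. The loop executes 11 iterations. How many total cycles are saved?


Per-iteration saving = 23 - 1 = 22
Total saved = 11 * 22 = 242

242


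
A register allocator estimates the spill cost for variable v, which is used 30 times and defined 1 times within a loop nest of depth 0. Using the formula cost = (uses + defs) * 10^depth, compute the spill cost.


uses + defs = 30 + 1 = 31
10^0 = 1
Spill cost = 31 * 1 = 31

31


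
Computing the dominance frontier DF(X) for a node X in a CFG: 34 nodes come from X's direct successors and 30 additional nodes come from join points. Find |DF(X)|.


DF(X) = direct successor contributions + join point contributions
= 34 + 30 = 64

64


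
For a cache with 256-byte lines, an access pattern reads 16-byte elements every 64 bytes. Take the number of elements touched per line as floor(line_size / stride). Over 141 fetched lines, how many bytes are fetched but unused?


Elements per line = floor(256 / 64) = 4
Bytes used per line = 4 * 16 = 64
Wasted per line = 256 - 64 = 192
Total wasted = 192 * 141 = 27072

27072


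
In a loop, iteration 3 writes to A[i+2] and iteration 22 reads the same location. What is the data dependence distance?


Distance = read iteration - write iteration
= 22 - 3 = 19

19


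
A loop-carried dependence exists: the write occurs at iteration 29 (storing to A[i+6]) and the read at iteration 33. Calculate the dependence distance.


Distance = read iteration - write iteration
= 33 - 29 = 4

4


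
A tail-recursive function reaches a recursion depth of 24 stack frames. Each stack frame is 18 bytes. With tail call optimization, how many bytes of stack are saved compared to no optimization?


Without TCO: 24 * 18 = 432 bytes
With TCO: reuse 1 frame = 18 bytes
Savings = 432 - 18 = 414

414


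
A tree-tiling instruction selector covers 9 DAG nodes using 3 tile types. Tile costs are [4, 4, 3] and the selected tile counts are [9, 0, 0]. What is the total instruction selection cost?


Total cost = sum(count_i * cost_i)
= 9*4 + 0*4 + 0*3
= 36

36


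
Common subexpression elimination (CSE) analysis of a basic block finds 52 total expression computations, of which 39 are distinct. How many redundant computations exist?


CSE count = total expressions - unique expressions
= 52 - 39 = 13

13


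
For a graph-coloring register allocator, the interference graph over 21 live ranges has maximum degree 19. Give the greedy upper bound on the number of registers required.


Greedy coloring never needs more than (max_degree + 1) colors: when coloring a vertex, at most max_degree neighbors are already colored.
Upper bound = 19 + 1 = 20

20


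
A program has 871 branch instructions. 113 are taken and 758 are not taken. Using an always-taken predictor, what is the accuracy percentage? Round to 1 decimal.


Predictor: always-taken
Correct predictions = 113
Accuracy = 113 / 871 * 100 = 13.0%

13.0


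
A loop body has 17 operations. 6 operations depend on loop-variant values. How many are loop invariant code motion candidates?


Invariant candidates = total - loop-dependent
= 17 - 6 = 11

11


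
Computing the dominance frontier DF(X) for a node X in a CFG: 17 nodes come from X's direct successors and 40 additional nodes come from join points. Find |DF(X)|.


DF(X) = direct successor contributions + join point contributions
= 17 + 40 = 57

57


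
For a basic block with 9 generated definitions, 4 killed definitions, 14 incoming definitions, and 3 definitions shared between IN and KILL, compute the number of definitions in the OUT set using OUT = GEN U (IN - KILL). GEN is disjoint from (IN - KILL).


IN - KILL: 14 - 3 = 11 surviving definitions
OUT = GEN + surviving = 9 + 11 = 20

20


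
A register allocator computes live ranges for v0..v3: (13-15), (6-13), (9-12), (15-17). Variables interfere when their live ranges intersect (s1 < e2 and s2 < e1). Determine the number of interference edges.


Check all pairs for overlapping intervals.
Two intervals (s1,e1) and (s2,e2) overlap if s1 < e2 and s2 < e1.
v0 (13-15) vs v1..v3: overlaps none -> 0
v1 (6-13) vs v2..v3: overlaps v2 -> 1
v2 (9-12) vs v3: overlaps none -> 0
Total overlapping pairs = 0 + 1 + 0 = 1

1


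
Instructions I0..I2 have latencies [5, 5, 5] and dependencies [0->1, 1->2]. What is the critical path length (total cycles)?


Compute longest path through dependency graph: dist(Ik) = max over predecessors of dist + latency(Ik).
dist(I0) = latency 5 = 5
dist(I1) = dist(I0) + 5 = 5 + 5 = 10
dist(I2) = dist(I1) + 5 = 10 + 5 = 15
Critical path = max dist = 15

15


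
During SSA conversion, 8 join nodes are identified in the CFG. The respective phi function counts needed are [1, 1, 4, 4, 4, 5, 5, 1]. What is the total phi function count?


Total phi functions = sum of phi functions at each join node
= 1 + 1 + 4 + 4 + 4 + 5 + 5 + 1 = 25

25


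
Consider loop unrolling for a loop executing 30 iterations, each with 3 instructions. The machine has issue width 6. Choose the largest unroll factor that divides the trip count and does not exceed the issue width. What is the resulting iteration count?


Largest divisor of 30 <= 6 is 6
New iterations = 30 / 6 = 5

5


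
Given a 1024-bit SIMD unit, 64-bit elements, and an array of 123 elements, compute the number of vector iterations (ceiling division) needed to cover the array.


Width = 1024 / 64 = 16 elements per vector op
Iterations = ceil(123 / 16) = 8

8


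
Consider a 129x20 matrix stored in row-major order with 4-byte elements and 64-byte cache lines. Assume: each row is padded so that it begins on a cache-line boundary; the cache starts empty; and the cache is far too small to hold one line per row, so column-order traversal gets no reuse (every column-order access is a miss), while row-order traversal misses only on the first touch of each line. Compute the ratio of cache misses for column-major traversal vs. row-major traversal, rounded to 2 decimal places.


Each row occupies 20 * 4 = 80 bytes and starts on a line boundary, so it spans ceil(80 / 64) = 2 cache lines.
Row-major traversal misses (one per line touched): 129 * ceil(20 * 4 / 64) = 258
Column-major traversal misses (no reuse, every access misses): 129 * 20 = 2580
Ratio = 2580 / 258 = 10.0

10.0


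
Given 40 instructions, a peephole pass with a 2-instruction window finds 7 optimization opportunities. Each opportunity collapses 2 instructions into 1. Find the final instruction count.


Each match removes 1 instructions.
Total removed = 7 * 1 = 7
Remaining = 40 - 7 = 33

33


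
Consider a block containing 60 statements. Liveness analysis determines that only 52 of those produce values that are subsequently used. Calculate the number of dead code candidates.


Dead code = total statements - live definitions
= 60 - 52 = 8

8


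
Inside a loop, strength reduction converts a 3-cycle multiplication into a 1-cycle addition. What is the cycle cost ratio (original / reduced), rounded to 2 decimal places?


Ratio = mult_cost / add_cost = 3 / 1 = 3.0

3.0
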